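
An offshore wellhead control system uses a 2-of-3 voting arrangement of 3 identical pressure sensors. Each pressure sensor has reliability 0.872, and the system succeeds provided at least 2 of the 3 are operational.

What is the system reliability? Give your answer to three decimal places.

0.955

R = Σ_{i=2}^{3} C(3,i) p^i (1−p)^{3−i} with p = 0.872
C(3,2)·0.872^2·0.128^1 = 0.29199
C(3,3)·0.872^3·0.128^0 = 0.66305
Sum = 0.955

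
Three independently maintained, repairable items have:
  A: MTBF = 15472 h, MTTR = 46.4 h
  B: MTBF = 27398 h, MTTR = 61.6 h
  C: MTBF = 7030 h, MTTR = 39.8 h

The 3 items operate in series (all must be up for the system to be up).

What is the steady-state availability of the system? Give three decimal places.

0.989

A(A) = MTBF/(MTBF+MTTR) = 15472/(15472+46.4) = 0.997010
A(B) = MTBF/(MTBF+MTTR) = 27398/(27398+61.6) = 0.997757
A(C) = MTBF/(MTBF+MTTR) = 7030/(7030+39.8) = 0.994370
Series availability: 0.997010 × 0.997757 × 0.994370 = 0.989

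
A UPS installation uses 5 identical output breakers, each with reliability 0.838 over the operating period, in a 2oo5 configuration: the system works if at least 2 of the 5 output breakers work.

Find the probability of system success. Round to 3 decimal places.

0.997

R = Σ_{i=2}^{5} C(5,i) p^i (1−p)^{5−i} with p = 0.838
C(5,2)·0.838^2·0.162^3 = 0.02986
C(5,3)·0.838^3·0.162^2 = 0.15444
C(5,4)·0.838^4·0.162^1 = 0.39945
C(5,5)·0.838^5·0.162^0 = 0.41326
Sum = 0.997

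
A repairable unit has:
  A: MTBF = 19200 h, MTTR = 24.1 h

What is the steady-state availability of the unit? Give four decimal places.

0.9987

A(A) = MTBF/(MTBF+MTTR) = 19200/(19200+24.1) = 0.9987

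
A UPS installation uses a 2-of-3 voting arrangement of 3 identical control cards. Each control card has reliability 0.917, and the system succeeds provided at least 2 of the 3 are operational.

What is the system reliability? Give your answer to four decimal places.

0.9805

R = Σ_{i=2}^{3} C(3,i) p^i (1−p)^{3−i} with p = 0.917
C(3,2)·0.917^2·0.083^1 = 0.209381
C(3,3)·0.917^3·0.083^0 = 0.771095
Sum = 0.9805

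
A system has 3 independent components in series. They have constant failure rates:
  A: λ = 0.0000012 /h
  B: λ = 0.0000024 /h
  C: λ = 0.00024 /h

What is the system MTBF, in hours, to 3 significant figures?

4110

Series of exponential components: λ_sys = Σ λ_i
λ_sys = 0.0000012 + 0.0000024 + 0.00024 = 2.4360e-04 /h
MTBF = 1 / λ_sys = 4110 h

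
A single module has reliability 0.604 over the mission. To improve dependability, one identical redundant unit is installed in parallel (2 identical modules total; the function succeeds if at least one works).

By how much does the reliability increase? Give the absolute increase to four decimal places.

R_before = 0.604
R_after = 1 − (1 − 0.604)^2 = 0.8432
ΔR = 0.8432 − 0.604 = 0.2392

0.2392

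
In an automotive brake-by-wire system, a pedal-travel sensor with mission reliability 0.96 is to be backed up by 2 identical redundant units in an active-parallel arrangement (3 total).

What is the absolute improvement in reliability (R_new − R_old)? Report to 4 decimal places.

R_before = 0.96
R_after = 1 − (1 − 0.96)^3 = 0.9999
ΔR = 0.9999 − 0.96 = 0.0399

0.0399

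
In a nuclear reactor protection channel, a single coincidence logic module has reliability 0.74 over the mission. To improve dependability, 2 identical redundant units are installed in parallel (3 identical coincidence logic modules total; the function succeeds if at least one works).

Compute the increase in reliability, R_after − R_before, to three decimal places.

0.242

R_before = 0.74
R_after = 1 − (1 − 0.74)^3 = 0.982
ΔR = 0.982 − 0.74 = 0.242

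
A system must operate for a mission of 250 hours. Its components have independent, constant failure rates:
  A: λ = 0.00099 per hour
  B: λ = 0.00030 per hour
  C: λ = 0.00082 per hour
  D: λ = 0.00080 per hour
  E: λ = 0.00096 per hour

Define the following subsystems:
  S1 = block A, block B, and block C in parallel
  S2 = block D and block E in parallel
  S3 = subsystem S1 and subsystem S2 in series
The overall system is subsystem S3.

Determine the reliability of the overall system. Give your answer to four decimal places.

0.9585

R(A) = exp(−0.00099 × 250) = 0.780750
R(B) = exp(−0.00030 × 250) = 0.927743
R(C) = exp(−0.00082 × 250) = 0.814647
R(D) = exp(−0.00080 × 250) = 0.818731
R(E) = exp(−0.00096 × 250) = 0.786628
Parallel (A, B, and C): 1 − (1 − 0.780750)(1 − 0.927743)(1 − 0.814647) = 0.997064
Parallel (D and E): 1 − (1 − 0.818731)(1 − 0.786628) = 0.961322
Series ([0.997064] and [0.961322]): 0.997064 × 0.961322 = 0.9585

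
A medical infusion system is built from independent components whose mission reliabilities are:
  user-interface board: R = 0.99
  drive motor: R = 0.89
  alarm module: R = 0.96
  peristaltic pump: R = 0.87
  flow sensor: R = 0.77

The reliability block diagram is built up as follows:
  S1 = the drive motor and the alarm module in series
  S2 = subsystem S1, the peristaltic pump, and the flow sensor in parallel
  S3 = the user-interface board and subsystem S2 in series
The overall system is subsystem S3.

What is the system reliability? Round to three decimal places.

Series (drive motor and alarm module): 0.89000 × 0.96000 = 0.85440
Parallel ([0.85440], peristaltic pump, and flow sensor): 1 − (1 − 0.85440)(1 − 0.87000)(1 − 0.77000) = 0.99565
Series (user-interface board and [0.99565]): 0.99000 × 0.99565 = 0.986

0.986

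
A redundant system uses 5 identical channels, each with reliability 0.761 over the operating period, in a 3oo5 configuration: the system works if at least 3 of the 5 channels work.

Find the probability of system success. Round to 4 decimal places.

R = Σ_{i=3}^{5} C(5,i) p^i (1−p)^{5−i} with p = 0.761
C(5,3)·0.761^3·0.239^2 = 0.251739
C(5,4)·0.761^4·0.239^1 = 0.400780
C(5,5)·0.761^5·0.239^0 = 0.255225
Sum = 0.9077

0.9077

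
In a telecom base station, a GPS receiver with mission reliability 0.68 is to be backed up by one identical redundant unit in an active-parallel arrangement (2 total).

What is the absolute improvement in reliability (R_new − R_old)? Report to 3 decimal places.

R_before = 0.68
R_after = 1 − (1 − 0.68)^2 = 0.898
ΔR = 0.898 − 0.68 = 0.218

0.218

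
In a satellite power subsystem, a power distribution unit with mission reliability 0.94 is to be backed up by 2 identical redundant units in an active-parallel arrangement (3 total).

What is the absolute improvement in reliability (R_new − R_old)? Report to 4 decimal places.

0.0598

R_before = 0.94
R_after = 1 − (1 − 0.94)^3 = 0.9998
ΔR = 0.9998 − 0.94 = 0.0598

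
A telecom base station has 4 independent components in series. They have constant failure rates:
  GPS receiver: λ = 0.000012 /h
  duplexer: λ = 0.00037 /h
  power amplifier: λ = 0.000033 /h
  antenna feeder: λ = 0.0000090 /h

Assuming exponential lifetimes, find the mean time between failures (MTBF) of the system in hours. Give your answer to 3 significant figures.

2360

Series of exponential components: λ_sys = Σ λ_i
λ_sys = 0.000012 + 0.00037 + 0.000033 + 0.0000090 = 4.2400e-04 /h
MTBF = 1 / λ_sys = 2360 h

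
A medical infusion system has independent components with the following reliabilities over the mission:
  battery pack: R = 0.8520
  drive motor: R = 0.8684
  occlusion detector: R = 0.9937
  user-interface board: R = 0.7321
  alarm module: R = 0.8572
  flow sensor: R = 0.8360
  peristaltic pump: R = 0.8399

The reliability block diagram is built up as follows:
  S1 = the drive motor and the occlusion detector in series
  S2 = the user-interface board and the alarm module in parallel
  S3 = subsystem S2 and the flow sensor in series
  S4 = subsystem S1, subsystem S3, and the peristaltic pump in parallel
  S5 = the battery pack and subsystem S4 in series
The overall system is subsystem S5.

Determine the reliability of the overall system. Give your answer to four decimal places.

0.8483

Series (drive motor and occlusion detector): 0.868400 × 0.993700 = 0.862929
Parallel (user-interface board and alarm module): 1 − (1 − 0.732100)(1 − 0.857200) = 0.961744
Series ([0.961744] and flow sensor): 0.961744 × 0.836000 = 0.804018
Parallel ([0.862929], [0.804018], and peristaltic pump): 1 − (1 − 0.862929)(1 − 0.804018)(1 − 0.839900) = 0.995699
Series (battery pack and [0.995699]): 0.852000 × 0.995699 = 0.8483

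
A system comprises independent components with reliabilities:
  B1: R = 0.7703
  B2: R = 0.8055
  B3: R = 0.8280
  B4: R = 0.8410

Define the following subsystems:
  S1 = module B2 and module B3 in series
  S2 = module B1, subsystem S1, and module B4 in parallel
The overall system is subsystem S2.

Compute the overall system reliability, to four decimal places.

Series (B2 and B3): 0.805500 × 0.828000 = 0.666954
Parallel (B1, [0.666954], and B4): 1 − (1 − 0.770300)(1 − 0.666954)(1 − 0.841000) = 0.9878

0.9878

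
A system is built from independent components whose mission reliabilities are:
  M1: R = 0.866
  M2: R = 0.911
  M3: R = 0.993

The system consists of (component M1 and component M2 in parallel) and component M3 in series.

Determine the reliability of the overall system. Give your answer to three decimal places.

Parallel (M1 and M2): 1 − (1 − 0.86600)(1 − 0.91100) = 0.98807
Series ([0.98807] and M3): 0.98807 × 0.99300 = 0.981

0.981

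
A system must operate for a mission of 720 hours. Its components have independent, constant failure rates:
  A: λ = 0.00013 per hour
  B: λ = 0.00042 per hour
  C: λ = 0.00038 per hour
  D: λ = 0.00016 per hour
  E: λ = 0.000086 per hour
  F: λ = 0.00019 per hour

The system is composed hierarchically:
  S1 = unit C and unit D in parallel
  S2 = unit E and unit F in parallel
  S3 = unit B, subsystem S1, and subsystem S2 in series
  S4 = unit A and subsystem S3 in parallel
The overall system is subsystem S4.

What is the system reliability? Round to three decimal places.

R(A) = exp(−0.00013 × 720) = 0.91065
R(B) = exp(−0.00042 × 720) = 0.73904
R(C) = exp(−0.00038 × 720) = 0.76064
R(D) = exp(−0.00016 × 720) = 0.89119
R(E) = exp(−0.000086 × 720) = 0.93996
R(F) = exp(−0.00019 × 720) = 0.87214
Parallel (C and D): 1 − (1 − 0.76064)(1 − 0.89119) = 0.97396
Parallel (E and F): 1 − (1 − 0.93996)(1 − 0.87214) = 0.99232
Series (B, [0.97396], and [0.99232]): 0.73904 × 0.97396 × 0.99232 = 0.71427
Parallel (A and [0.71427]): 1 − (1 − 0.91065)(1 − 0.71427) = 0.974

0.974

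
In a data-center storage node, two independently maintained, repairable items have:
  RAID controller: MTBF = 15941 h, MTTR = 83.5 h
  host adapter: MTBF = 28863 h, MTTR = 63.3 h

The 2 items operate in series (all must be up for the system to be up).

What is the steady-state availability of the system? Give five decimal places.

0.99261

A(RAID controller) = MTBF/(MTBF+MTTR) = 15941/(15941+83.5) = 0.994789
A(host adapter) = MTBF/(MTBF+MTTR) = 28863/(28863+63.3) = 0.997812
Series availability: 0.994789 × 0.997812 = 0.99261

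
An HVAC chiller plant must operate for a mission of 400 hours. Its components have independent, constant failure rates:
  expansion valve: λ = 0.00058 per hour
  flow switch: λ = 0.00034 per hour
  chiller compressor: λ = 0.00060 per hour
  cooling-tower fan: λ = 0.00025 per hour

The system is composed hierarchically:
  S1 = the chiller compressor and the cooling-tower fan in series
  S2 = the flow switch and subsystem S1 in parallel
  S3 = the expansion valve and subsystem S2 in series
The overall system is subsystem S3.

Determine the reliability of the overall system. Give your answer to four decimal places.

R(expansion valve) = exp(−0.00058 × 400) = 0.792946
R(flow switch) = exp(−0.00034 × 400) = 0.872843
R(chiller compressor) = exp(−0.00060 × 400) = 0.786628
R(cooling-tower fan) = exp(−0.00025 × 400) = 0.904837
Series (chiller compressor and cooling-tower fan): 0.786628 × 0.904837 = 0.711770
Parallel (flow switch and [0.711770]): 1 − (1 − 0.872843)(1 − 0.711770) = 0.963350
Series (expansion valve and [0.963350]): 0.792946 × 0.963350 = 0.7639

0.7639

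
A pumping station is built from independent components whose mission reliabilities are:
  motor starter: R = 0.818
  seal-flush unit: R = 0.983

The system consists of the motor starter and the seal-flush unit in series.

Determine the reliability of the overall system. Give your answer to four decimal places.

Series (motor starter and seal-flush unit): 0.818000 × 0.983000 = 0.8041

0.8041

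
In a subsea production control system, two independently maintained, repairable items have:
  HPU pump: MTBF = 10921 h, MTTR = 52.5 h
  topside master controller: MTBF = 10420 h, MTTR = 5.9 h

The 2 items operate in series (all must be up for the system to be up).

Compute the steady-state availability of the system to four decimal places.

A(HPU pump) = MTBF/(MTBF+MTTR) = 10921/(10921+52.5) = 0.995216
A(topside master controller) = MTBF/(MTBF+MTTR) = 10420/(10420+5.9) = 0.999434
Series availability: 0.995216 × 0.999434 = 0.9947

0.9947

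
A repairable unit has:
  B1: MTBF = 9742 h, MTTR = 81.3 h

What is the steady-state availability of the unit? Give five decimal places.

A(B1) = MTBF/(MTBF+MTTR) = 9742/(9742+81.3) = 0.99172

0.99172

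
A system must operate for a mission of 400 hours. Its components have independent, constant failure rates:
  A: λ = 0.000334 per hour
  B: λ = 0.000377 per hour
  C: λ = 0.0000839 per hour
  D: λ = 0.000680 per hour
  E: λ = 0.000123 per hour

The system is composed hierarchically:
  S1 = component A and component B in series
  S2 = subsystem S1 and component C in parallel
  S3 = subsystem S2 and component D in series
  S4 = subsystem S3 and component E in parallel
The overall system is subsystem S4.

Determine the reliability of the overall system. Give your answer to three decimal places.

0.988

R(A) = exp(−0.000334 × 400) = 0.87494
R(B) = exp(−0.000377 × 400) = 0.86002
R(C) = exp(−0.0000839 × 400) = 0.96700
R(D) = exp(−0.000680 × 400) = 0.76185
R(E) = exp(−0.000123 × 400) = 0.95199
Series (A and B): 0.87494 × 0.86002 = 0.75247
Parallel ([0.75247] and C): 1 − (1 − 0.75247)(1 − 0.96700) = 0.99183
Series ([0.99183] and D): 0.99183 × 0.76185 = 0.75563
Parallel ([0.75563] and E): 1 − (1 − 0.75563)(1 − 0.95199) = 0.988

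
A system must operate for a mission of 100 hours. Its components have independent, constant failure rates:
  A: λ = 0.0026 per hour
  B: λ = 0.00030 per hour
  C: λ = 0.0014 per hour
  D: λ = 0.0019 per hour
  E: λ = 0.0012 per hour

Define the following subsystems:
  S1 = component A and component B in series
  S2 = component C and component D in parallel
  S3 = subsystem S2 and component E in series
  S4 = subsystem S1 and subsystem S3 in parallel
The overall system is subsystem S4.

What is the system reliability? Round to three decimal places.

R(A) = exp(−0.0026 × 100) = 0.77105
R(B) = exp(−0.00030 × 100) = 0.97045
R(C) = exp(−0.0014 × 100) = 0.86936
R(D) = exp(−0.0019 × 100) = 0.82696
R(E) = exp(−0.0012 × 100) = 0.88692
Series (A and B): 0.77105 × 0.97045 = 0.74827
Parallel (C and D): 1 − (1 − 0.86936)(1 − 0.82696) = 0.97739
Series ([0.97739] and E): 0.97739 × 0.88692 = 0.86687
Parallel ([0.74827] and [0.86687]): 1 − (1 − 0.74827)(1 − 0.86687) = 0.966

0.966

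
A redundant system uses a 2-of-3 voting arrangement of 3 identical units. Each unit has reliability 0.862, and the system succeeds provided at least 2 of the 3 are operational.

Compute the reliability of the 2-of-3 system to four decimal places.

R = Σ_{i=2}^{3} C(3,i) p^i (1−p)^{3−i} with p = 0.862
C(3,2)·0.862^2·0.138^1 = 0.307620
C(3,3)·0.862^3·0.138^0 = 0.640504
Sum = 0.9481

0.9481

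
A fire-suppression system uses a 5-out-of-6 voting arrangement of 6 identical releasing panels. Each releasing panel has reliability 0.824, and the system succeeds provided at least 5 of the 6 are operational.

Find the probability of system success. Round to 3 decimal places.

0.714

R = Σ_{i=5}^{6} C(6,i) p^i (1−p)^{6−i} with p = 0.824
C(6,5)·0.824^5·0.176^1 = 0.40114
C(6,6)·0.824^6·0.176^0 = 0.31301
Sum = 0.714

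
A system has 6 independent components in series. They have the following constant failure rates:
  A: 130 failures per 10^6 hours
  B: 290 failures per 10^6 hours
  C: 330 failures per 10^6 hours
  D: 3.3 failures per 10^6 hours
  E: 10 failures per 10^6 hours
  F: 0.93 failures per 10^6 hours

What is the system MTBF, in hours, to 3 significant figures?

Series of exponential components: λ_sys = Σ λ_i
λ_sys = 0.00013 + 0.00029 + 0.00033 + 0.0000033 + 0.000010 + 0.00000093 = 7.6423e-04 /h
MTBF = 1 / λ_sys = 1310 h

1310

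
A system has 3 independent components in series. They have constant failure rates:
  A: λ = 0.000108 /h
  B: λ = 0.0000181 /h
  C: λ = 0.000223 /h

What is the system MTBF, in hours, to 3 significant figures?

2860

Series of exponential components: λ_sys = Σ λ_i
λ_sys = 0.000108 + 0.0000181 + 0.000223 = 3.4910e-04 /h
MTBF = 1 / λ_sys = 2860 h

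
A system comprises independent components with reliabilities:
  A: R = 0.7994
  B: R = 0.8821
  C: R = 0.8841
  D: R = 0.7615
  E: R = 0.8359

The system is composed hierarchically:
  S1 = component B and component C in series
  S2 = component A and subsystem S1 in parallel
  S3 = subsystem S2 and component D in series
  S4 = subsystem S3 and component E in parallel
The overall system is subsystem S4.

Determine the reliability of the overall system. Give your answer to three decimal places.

Series (B and C): 0.88210 × 0.88410 = 0.77986
Parallel (A and [0.77986]): 1 − (1 − 0.79940)(1 − 0.77986) = 0.95584
Series ([0.95584] and D): 0.95584 × 0.76150 = 0.72787
Parallel ([0.72787] and E): 1 − (1 − 0.72787)(1 − 0.83590) = 0.955

0.955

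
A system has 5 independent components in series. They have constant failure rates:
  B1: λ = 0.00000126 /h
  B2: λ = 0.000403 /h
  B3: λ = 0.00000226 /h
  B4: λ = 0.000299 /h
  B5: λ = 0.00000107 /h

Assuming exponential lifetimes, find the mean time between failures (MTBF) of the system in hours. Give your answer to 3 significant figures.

1420

Series of exponential components: λ_sys = Σ λ_i
λ_sys = 0.00000126 + 0.000403 + 0.00000226 + 0.000299 + 0.00000107 = 7.0659e-04 /h
MTBF = 1 / λ_sys = 1420 h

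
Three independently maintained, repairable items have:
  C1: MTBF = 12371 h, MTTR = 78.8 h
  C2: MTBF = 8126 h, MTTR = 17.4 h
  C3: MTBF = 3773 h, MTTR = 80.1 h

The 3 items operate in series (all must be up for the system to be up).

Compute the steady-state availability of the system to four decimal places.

A(C1) = MTBF/(MTBF+MTTR) = 12371/(12371+78.8) = 0.993671
A(C2) = MTBF/(MTBF+MTTR) = 8126/(8126+17.4) = 0.997863
A(C3) = MTBF/(MTBF+MTTR) = 3773/(3773+80.1) = 0.979212
Series availability: 0.993671 × 0.997863 × 0.979212 = 0.9709

0.9709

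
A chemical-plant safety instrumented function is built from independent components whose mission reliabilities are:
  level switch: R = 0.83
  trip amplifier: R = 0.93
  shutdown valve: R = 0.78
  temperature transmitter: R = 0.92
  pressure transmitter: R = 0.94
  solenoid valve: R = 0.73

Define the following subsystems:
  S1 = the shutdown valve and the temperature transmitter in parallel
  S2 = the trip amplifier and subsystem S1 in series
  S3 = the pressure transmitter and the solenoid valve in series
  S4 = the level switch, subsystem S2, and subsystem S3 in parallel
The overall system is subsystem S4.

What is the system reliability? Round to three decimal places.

0.995

Parallel (shutdown valve and temperature transmitter): 1 − (1 − 0.78000)(1 − 0.92000) = 0.98240
Series (trip amplifier and [0.98240]): 0.93000 × 0.98240 = 0.91363
Series (pressure transmitter and solenoid valve): 0.94000 × 0.73000 = 0.68620
Parallel (level switch, [0.91363], and [0.68620]): 1 − (1 − 0.83000)(1 − 0.91363)(1 − 0.68620) = 0.995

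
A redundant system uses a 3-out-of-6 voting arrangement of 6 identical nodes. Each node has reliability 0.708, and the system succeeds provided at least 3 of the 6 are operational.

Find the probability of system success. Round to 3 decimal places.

R = Σ_{i=3}^{6} C(6,i) p^i (1−p)^{6−i} with p = 0.708
C(6,3)·0.708^3·0.292^3 = 0.17672
C(6,4)·0.708^4·0.292^2 = 0.32136
C(6,5)·0.708^5·0.292^1 = 0.31167
C(6,6)·0.708^6·0.292^0 = 0.12595
Sum = 0.936

0.936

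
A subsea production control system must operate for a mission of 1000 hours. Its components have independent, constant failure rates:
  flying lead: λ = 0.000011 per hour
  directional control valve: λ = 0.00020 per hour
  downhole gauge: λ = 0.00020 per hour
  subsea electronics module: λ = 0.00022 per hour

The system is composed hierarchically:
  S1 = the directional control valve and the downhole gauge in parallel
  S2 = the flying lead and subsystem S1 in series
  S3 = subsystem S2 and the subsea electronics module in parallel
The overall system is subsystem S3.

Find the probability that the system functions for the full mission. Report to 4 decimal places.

0.9914

R(flying lead) = exp(−0.000011 × 1000) = 0.989060
R(directional control valve) = exp(−0.00020 × 1000) = 0.818731
R(downhole gauge) = exp(−0.00020 × 1000) = 0.818731
R(subsea electronics module) = exp(−0.00022 × 1000) = 0.802519
Parallel (directional control valve and downhole gauge): 1 − (1 − 0.818731)(1 − 0.818731) = 0.967142
Series (flying lead and [0.967142]): 0.989060 × 0.967142 = 0.956561
Parallel ([0.956561] and subsea electronics module): 1 − (1 − 0.956561)(1 − 0.802519) = 0.9914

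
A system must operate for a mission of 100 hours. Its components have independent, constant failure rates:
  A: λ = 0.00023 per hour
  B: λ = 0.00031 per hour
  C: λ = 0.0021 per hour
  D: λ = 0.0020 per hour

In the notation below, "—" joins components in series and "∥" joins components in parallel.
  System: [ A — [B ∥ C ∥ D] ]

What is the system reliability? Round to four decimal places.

0.9762

R(A) = exp(−0.00023 × 100) = 0.977262
R(B) = exp(−0.00031 × 100) = 0.969476
R(C) = exp(−0.0021 × 100) = 0.810584
R(D) = exp(−0.0020 × 100) = 0.818731
Parallel (B, C, and D): 1 − (1 − 0.969476)(1 − 0.810584)(1 − 0.818731) = 0.998952
Series (A and [0.998952]): 0.977262 × 0.998952 = 0.9762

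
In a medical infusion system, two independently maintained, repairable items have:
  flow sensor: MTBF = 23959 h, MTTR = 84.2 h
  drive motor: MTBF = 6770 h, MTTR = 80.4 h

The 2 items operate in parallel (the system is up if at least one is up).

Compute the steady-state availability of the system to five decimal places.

0.99996

A(flow sensor) = MTBF/(MTBF+MTTR) = 23959/(23959+84.2) = 0.996498
A(drive motor) = MTBF/(MTBF+MTTR) = 6770/(6770+80.4) = 0.988263
Parallel availability: 1 − (1 − 0.996498)(1 − 0.988263) = 0.99996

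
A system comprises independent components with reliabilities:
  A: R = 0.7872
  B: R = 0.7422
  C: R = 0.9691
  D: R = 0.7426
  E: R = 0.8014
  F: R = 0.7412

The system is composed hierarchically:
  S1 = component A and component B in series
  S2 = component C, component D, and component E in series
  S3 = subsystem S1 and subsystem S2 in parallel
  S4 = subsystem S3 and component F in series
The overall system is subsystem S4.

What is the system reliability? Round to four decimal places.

Series (A and B): 0.787200 × 0.742200 = 0.584260
Series (C, D, and E): 0.969100 × 0.742600 × 0.801400 = 0.576730
Parallel ([0.584260] and [0.576730]): 1 − (1 − 0.584260)(1 − 0.576730) = 0.824030
Series ([0.824030] and F): 0.824030 × 0.741200 = 0.6108

0.6108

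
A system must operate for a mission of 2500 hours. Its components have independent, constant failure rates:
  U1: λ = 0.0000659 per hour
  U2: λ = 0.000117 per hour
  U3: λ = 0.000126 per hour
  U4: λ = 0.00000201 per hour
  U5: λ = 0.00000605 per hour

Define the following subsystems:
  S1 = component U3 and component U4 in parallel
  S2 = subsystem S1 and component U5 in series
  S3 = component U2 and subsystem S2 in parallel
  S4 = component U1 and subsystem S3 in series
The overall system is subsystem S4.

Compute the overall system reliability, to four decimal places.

R(U1) = exp(−0.0000659 × 2500) = 0.848106
R(U2) = exp(−0.000117 × 2500) = 0.746395
R(U3) = exp(−0.000126 × 2500) = 0.729789
R(U4) = exp(−0.00000201 × 2500) = 0.994988
R(U5) = exp(−0.00000605 × 2500) = 0.984989
Parallel (U3 and U4): 1 − (1 − 0.729789)(1 − 0.994988) = 0.998646
Series ([0.998646] and U5): 0.998646 × 0.984989 = 0.983655
Parallel (U2 and [0.983655]): 1 − (1 − 0.746395)(1 − 0.983655) = 0.995855
Series (U1 and [0.995855]): 0.848106 × 0.995855 = 0.8446

0.8446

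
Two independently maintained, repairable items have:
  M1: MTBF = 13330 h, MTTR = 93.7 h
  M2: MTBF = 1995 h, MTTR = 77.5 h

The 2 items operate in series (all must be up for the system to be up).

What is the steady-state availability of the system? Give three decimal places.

0.956

A(M1) = MTBF/(MTBF+MTTR) = 13330/(13330+93.7) = 0.993020
A(M2) = MTBF/(MTBF+MTTR) = 1995/(1995+77.5) = 0.962606
Series availability: 0.993020 × 0.962606 = 0.956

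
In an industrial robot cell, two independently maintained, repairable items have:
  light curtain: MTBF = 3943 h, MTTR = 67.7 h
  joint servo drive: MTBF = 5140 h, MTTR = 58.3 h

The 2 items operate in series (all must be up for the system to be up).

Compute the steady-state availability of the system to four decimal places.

A(light curtain) = MTBF/(MTBF+MTTR) = 3943/(3943+67.7) = 0.983120
A(joint servo drive) = MTBF/(MTBF+MTTR) = 5140/(5140+58.3) = 0.988785
Series availability: 0.983120 × 0.988785 = 0.9721

0.9721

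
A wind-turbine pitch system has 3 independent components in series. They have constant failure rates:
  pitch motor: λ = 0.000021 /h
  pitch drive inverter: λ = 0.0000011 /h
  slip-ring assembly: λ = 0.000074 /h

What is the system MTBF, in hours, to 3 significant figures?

Series of exponential components: λ_sys = Σ λ_i
λ_sys = 0.000021 + 0.0000011 + 0.000074 = 9.6100e-05 /h
MTBF = 1 / λ_sys = 10400 h

10400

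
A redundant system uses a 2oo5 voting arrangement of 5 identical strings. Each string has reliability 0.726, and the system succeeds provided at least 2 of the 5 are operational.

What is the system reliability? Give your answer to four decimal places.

R = Σ_{i=2}^{5} C(5,i) p^i (1−p)^{5−i} with p = 0.726
C(5,2)·0.726^2·0.274^3 = 0.108424
C(5,3)·0.726^3·0.274^2 = 0.287284
C(5,4)·0.726^4·0.274^1 = 0.380598
C(5,5)·0.726^5·0.274^0 = 0.201689
Sum = 0.9780

0.9780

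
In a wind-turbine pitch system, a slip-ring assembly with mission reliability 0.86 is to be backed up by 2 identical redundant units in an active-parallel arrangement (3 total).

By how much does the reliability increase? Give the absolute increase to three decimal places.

R_before = 0.86
R_after = 1 − (1 − 0.86)^3 = 0.997
ΔR = 0.997 − 0.86 = 0.137

0.137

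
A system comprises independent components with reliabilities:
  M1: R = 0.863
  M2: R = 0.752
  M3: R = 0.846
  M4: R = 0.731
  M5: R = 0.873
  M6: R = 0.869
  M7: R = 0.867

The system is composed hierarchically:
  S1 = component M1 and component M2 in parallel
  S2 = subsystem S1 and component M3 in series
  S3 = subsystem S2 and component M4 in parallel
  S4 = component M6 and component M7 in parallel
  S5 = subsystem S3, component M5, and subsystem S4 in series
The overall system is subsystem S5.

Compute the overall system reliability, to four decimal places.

Parallel (M1 and M2): 1 − (1 − 0.863000)(1 − 0.752000) = 0.966024
Series ([0.966024] and M3): 0.966024 × 0.846000 = 0.817256
Parallel ([0.817256] and M4): 1 − (1 − 0.817256)(1 − 0.731000) = 0.950842
Parallel (M6 and M7): 1 − (1 − 0.869000)(1 − 0.867000) = 0.982577
Series ([0.950842], M5, and [0.982577]): 0.950842 × 0.873000 × 0.982577 = 0.8156

0.8156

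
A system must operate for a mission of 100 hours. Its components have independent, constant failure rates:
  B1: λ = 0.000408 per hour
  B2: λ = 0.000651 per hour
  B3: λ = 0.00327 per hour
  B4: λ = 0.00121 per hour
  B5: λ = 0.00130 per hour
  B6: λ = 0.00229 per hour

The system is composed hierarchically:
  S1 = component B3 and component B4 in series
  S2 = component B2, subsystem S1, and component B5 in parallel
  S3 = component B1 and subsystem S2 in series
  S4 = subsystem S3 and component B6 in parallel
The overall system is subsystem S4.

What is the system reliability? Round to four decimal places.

0.9913

R(B1) = exp(−0.000408 × 100) = 0.960021
R(B2) = exp(−0.000651 × 100) = 0.936974
R(B3) = exp(−0.00327 × 100) = 0.721084
R(B4) = exp(−0.00121 × 100) = 0.886034
R(B5) = exp(−0.00130 × 100) = 0.878095
R(B6) = exp(−0.00229 × 100) = 0.795329
Series (B3 and B4): 0.721084 × 0.886034 = 0.638905
Parallel (B2, [0.638905], and B5): 1 − (1 − 0.936974)(1 − 0.638905)(1 − 0.878095) = 0.997226
Series (B1 and [0.997226]): 0.960021 × 0.997226 = 0.957358
Parallel ([0.957358] and B6): 1 − (1 − 0.957358)(1 − 0.795329) = 0.9913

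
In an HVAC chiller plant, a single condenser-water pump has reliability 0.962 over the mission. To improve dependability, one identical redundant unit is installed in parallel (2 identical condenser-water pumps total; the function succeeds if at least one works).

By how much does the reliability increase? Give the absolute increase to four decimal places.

0.0366

R_before = 0.962
R_after = 1 − (1 − 0.962)^2 = 0.9986
ΔR = 0.9986 − 0.962 = 0.0366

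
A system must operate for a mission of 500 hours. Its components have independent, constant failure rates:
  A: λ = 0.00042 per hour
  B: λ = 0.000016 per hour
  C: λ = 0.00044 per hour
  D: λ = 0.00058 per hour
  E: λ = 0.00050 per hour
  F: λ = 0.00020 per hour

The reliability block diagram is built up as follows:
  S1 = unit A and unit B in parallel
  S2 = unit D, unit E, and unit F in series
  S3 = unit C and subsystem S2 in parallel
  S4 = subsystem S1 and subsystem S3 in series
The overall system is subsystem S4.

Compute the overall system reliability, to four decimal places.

R(A) = exp(−0.00042 × 500) = 0.810584
R(B) = exp(−0.000016 × 500) = 0.992032
R(C) = exp(−0.00044 × 500) = 0.802519
R(D) = exp(−0.00058 × 500) = 0.748264
R(E) = exp(−0.00050 × 500) = 0.778801
R(F) = exp(−0.00020 × 500) = 0.904837
Parallel (A and B): 1 − (1 − 0.810584)(1 − 0.992032) = 0.998491
Series (D, E, and F): 0.748264 × 0.778801 × 0.904837 = 0.527293
Parallel (C and [0.527293]): 1 − (1 − 0.802519)(1 − 0.527293) = 0.906649
Series ([0.998491] and [0.906649]): 0.998491 × 0.906649 = 0.9053

0.9053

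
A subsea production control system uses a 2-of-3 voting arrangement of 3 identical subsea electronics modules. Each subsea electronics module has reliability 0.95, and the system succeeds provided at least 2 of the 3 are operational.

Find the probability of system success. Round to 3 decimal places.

0.993

R = Σ_{i=2}^{3} C(3,i) p^i (1−p)^{3−i} with p = 0.95
C(3,2)·0.95^2·0.05^1 = 0.13538
C(3,3)·0.95^3·0.05^0 = 0.85738
Sum = 0.993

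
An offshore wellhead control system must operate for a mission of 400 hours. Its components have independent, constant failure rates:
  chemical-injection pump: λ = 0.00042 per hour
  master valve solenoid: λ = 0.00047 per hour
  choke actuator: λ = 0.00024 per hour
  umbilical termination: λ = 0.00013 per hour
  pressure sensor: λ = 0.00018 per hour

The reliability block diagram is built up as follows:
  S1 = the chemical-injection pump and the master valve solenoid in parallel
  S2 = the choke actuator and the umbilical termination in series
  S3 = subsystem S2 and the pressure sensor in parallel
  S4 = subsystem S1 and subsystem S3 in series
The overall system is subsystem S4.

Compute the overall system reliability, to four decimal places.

R(chemical-injection pump) = exp(−0.00042 × 400) = 0.845354
R(master valve solenoid) = exp(−0.00047 × 400) = 0.828615
R(choke actuator) = exp(−0.00024 × 400) = 0.908464
R(umbilical termination) = exp(−0.00013 × 400) = 0.949329
R(pressure sensor) = exp(−0.00018 × 400) = 0.930531
Parallel (chemical-injection pump and master valve solenoid): 1 − (1 − 0.845354)(1 − 0.828615) = 0.973496
Series (choke actuator and umbilical termination): 0.908464 × 0.949329 = 0.862431
Parallel ([0.862431] and pressure sensor): 1 − (1 − 0.862431)(1 − 0.930531) = 0.990443
Series ([0.973496] and [0.990443]): 0.973496 × 0.990443 = 0.9642

0.9642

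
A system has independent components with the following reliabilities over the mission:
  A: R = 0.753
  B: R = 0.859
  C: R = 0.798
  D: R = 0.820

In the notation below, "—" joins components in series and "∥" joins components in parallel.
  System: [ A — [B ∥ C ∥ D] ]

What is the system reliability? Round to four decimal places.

Parallel (B, C, and D): 1 − (1 − 0.859000)(1 − 0.798000)(1 − 0.820000) = 0.994873
Series (A and [0.994873]): 0.753000 × 0.994873 = 0.7491

0.7491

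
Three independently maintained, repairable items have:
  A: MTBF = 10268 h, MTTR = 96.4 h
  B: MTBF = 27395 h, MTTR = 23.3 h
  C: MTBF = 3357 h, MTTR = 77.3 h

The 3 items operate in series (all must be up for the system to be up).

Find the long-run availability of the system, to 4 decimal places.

0.9676

A(A) = MTBF/(MTBF+MTTR) = 10268/(10268+96.4) = 0.990699
A(B) = MTBF/(MTBF+MTTR) = 27395/(27395+23.3) = 0.999150
A(C) = MTBF/(MTBF+MTTR) = 3357/(3357+77.3) = 0.977492
Series availability: 0.990699 × 0.999150 × 0.977492 = 0.9676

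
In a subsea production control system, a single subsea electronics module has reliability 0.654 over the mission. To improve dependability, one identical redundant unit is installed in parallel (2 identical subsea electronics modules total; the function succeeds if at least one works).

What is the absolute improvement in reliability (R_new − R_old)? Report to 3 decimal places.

0.226

R_before = 0.654
R_after = 1 − (1 − 0.654)^2 = 0.880
ΔR = 0.880 − 0.654 = 0.226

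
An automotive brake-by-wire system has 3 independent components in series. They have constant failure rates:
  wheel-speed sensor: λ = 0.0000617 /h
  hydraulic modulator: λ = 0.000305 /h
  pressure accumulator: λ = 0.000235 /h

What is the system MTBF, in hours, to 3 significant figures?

Series of exponential components: λ_sys = Σ λ_i
λ_sys = 0.0000617 + 0.000305 + 0.000235 = 6.0170e-04 /h
MTBF = 1 / λ_sys = 1660 h

1660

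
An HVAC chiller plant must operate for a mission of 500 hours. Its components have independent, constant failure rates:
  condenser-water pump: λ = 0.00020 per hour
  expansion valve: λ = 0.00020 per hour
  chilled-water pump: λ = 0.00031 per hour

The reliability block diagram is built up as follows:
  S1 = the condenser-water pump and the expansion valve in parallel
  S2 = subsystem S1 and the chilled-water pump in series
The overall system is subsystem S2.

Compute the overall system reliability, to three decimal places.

R(condenser-water pump) = exp(−0.00020 × 500) = 0.90484
R(expansion valve) = exp(−0.00020 × 500) = 0.90484
R(chilled-water pump) = exp(−0.00031 × 500) = 0.85642
Parallel (condenser-water pump and expansion valve): 1 − (1 − 0.90484)(1 − 0.90484) = 0.99094
Series ([0.99094] and chilled-water pump): 0.99094 × 0.85642 = 0.849

0.849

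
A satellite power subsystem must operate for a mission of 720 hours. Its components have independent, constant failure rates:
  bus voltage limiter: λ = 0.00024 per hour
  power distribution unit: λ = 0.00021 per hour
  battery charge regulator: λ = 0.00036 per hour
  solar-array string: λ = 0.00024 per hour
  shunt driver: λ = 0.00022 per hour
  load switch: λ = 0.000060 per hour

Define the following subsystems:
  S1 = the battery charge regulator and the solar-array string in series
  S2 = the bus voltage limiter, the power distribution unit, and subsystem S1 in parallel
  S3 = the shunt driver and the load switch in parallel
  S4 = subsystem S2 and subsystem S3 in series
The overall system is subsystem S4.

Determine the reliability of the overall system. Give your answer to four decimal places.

0.9860

R(bus voltage limiter) = exp(−0.00024 × 720) = 0.841306
R(power distribution unit) = exp(−0.00021 × 720) = 0.859676
R(battery charge regulator) = exp(−0.00036 × 720) = 0.771669
R(solar-array string) = exp(−0.00024 × 720) = 0.841306
R(shunt driver) = exp(−0.00022 × 720) = 0.853508
R(load switch) = exp(−0.000060 × 720) = 0.957720
Series (battery charge regulator and solar-array string): 0.771669 × 0.841306 = 0.649210
Parallel (bus voltage limiter, power distribution unit, and [0.649210]): 1 − (1 − 0.841306)(1 − 0.859676)(1 − 0.649210) = 0.992188
Parallel (shunt driver and load switch): 1 − (1 − 0.853508)(1 − 0.957720) = 0.993806
Series ([0.992188] and [0.993806]): 0.992188 × 0.993806 = 0.9860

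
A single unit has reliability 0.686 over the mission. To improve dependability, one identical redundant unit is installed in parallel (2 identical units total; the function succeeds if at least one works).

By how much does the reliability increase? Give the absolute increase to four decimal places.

0.2154

R_before = 0.686
R_after = 1 − (1 − 0.686)^2 = 0.9014
ΔR = 0.9014 − 0.686 = 0.2154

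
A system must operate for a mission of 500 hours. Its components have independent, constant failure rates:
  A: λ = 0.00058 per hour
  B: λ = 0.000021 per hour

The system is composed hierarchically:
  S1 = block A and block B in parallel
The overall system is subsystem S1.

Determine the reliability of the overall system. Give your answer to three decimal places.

R(A) = exp(−0.00058 × 500) = 0.74826
R(B) = exp(−0.000021 × 500) = 0.98955
Parallel (A and B): 1 − (1 − 0.74826)(1 − 0.98955) = 0.997

0.997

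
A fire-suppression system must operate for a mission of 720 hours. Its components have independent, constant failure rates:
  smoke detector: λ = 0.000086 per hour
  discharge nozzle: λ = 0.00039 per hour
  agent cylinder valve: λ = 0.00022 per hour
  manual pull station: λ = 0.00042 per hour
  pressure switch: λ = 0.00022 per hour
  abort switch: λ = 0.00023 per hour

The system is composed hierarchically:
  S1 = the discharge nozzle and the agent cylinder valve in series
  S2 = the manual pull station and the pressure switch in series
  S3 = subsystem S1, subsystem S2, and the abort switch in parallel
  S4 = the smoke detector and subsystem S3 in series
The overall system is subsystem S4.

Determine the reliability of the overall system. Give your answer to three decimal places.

R(smoke detector) = exp(−0.000086 × 720) = 0.93996
R(discharge nozzle) = exp(−0.00039 × 720) = 0.75518
R(agent cylinder valve) = exp(−0.00022 × 720) = 0.85351
R(manual pull station) = exp(−0.00042 × 720) = 0.73904
R(pressure switch) = exp(−0.00022 × 720) = 0.85351
R(abort switch) = exp(−0.00023 × 720) = 0.84739
Series (discharge nozzle and agent cylinder valve): 0.75518 × 0.85351 = 0.64455
Series (manual pull station and pressure switch): 0.73904 × 0.85351 = 0.63078
Parallel ([0.64455], [0.63078], and abort switch): 1 − (1 − 0.64455)(1 − 0.63078)(1 − 0.84739) = 0.97997
Series (smoke detector and [0.97997]): 0.93996 × 0.97997 = 0.921

0.921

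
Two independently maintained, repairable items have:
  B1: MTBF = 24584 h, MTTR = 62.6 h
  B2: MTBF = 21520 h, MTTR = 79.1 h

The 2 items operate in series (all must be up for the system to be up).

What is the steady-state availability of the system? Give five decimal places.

A(B1) = MTBF/(MTBF+MTTR) = 24584/(24584+62.6) = 0.997460
A(B2) = MTBF/(MTBF+MTTR) = 21520/(21520+79.1) = 0.996338
Series availability: 0.997460 × 0.996338 = 0.99381

0.99381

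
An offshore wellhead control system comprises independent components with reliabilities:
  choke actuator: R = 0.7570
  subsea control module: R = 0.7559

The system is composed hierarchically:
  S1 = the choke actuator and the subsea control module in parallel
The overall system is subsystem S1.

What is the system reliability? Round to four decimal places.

Parallel (choke actuator and subsea control module): 1 − (1 − 0.757000)(1 − 0.755900) = 0.9407

0.9407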